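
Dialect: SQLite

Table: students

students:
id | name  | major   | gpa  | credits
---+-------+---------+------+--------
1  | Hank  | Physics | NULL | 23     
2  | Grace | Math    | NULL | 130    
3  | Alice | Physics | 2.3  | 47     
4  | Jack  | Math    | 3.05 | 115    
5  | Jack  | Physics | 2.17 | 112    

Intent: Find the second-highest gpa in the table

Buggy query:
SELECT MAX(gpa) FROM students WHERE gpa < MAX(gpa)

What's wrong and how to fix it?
Bug: The inner MAX is an aggregate inside WHERE, which is not allowed

Fix: Compute the overall MAX in a subquery, then take MAX of rows below it

Corrected query:
SELECT MAX(gpa) FROM students WHERE gpa < (SELECT MAX(gpa) FROM students)

Result:
MAX(gpa)
--------
2.3     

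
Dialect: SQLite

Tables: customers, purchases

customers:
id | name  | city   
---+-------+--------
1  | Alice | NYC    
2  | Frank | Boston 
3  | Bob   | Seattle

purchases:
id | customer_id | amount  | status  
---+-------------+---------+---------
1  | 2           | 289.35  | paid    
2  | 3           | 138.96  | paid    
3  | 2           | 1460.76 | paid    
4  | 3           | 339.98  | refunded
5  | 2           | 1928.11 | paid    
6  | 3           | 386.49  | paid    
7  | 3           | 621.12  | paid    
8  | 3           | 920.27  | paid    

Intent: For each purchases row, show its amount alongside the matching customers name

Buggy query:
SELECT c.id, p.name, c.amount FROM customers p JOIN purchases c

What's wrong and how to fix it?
Bug: JOIN with no ON clause produces a cartesian product; every purchases row pairs with every customers row

Fix: Specify the join condition linking the foreign key to the parent id

Corrected query:
SELECT c.id, p.name, c.amount FROM customers p JOIN purchases c ON c.customer_id = p.id

Result:
id | name  | amount 
---+-------+--------
1  | Frank | 289.35 
2  | Bob   | 138.96 
3  | Frank | 1460.76
4  | Bob   | 339.98 
5  | Frank | 1928.11
6  | Bob   | 386.49 
7  | Bob   | 621.12 
8  | Bob   | 920.27 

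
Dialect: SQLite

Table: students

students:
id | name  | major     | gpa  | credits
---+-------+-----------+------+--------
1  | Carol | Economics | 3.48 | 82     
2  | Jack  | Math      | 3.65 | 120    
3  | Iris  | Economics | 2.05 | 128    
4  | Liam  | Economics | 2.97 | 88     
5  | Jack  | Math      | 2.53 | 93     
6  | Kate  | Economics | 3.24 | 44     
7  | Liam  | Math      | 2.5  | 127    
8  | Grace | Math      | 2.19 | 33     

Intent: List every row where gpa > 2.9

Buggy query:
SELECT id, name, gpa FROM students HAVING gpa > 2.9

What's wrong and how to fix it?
Bug: HAVING filters the output of aggregation, but this query has no GROUP BY and no aggregate functions, so SQLite rejects it (HAVING clause on a non-aggregate query); the condition here is per row

Fix: Use WHERE for row-level filtering

Corrected query:
SELECT id, name, gpa FROM students WHERE gpa > 2.9

Result:
id | name  | gpa 
---+-------+-----
1  | Carol | 3.48
2  | Jack  | 3.65
4  | Liam  | 2.97
6  | Kate  | 3.24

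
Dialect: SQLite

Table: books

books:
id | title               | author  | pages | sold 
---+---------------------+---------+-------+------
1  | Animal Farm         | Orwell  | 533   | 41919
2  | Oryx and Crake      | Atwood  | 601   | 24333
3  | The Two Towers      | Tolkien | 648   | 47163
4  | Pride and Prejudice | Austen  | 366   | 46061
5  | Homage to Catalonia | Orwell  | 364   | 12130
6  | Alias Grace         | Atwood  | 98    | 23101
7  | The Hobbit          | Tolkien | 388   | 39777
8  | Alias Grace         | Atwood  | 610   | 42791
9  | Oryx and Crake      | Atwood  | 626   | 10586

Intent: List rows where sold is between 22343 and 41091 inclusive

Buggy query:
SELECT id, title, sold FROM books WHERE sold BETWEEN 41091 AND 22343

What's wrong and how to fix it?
Bug: The bounds are reversed; BETWEEN a AND b requires a <= b to match anything

Fix: Write BETWEEN 22343 AND 41091

Corrected query:
SELECT id, title, sold FROM books WHERE sold BETWEEN 22343 AND 41091

Result:
id | title          | sold 
---+----------------+------
2  | Oryx and Crake | 24333
6  | Alias Grace    | 23101
7  | The Hobbit     | 39777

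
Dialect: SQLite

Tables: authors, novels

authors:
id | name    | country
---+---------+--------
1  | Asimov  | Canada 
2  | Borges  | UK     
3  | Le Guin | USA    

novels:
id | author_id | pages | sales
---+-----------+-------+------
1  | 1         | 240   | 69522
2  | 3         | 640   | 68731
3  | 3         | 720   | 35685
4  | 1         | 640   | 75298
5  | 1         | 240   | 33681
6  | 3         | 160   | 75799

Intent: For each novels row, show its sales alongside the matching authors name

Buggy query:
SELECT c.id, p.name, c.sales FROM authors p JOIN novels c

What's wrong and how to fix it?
Bug: Missing join condition: each novels row is matched to all authors rows instead of just its own

Fix: Add ON c.author_id = p.id to the JOIN

Corrected query:
SELECT c.id, p.name, c.sales FROM authors p JOIN novels c ON c.author_id = p.id

Result:
id | name    | sales
---+---------+------
1  | Asimov  | 69522
2  | Le Guin | 68731
3  | Le Guin | 35685
4  | Asimov  | 75298
5  | Asimov  | 33681
6  | Le Guin | 75799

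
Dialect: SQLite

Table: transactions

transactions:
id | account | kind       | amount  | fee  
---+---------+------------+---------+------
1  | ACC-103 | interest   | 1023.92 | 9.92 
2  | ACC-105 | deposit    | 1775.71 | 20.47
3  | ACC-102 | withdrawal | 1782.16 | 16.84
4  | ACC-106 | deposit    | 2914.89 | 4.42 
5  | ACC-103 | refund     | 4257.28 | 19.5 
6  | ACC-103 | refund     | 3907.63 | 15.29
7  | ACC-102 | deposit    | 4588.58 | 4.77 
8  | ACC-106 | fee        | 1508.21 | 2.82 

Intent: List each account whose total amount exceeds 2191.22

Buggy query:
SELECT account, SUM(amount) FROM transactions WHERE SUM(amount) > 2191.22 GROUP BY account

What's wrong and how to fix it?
Bug: WHERE runs before GROUP BY, so aggregates aren't available there

Fix: Move the aggregate condition to a HAVING clause

Corrected query:
SELECT account, SUM(amount) FROM transactions GROUP BY account HAVING SUM(amount) > 2191.22

Result:
account | SUM(amount)
--------+------------
ACC-102 | 6370.74    
ACC-103 | 9188.83    
ACC-106 | 4423.1     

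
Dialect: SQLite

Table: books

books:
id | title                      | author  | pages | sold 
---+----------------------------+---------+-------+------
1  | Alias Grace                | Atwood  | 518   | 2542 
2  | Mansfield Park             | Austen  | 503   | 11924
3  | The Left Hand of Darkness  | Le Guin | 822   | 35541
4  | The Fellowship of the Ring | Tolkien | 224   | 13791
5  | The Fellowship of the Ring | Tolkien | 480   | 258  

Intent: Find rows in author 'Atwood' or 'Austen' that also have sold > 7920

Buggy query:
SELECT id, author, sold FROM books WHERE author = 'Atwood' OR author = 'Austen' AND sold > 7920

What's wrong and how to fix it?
Bug: AND binds tighter than OR, so this parses as author = 'Atwood' OR (author = 'Austen' AND sold > 7920)

Fix: Group the OR with parentheses (or use IN), then AND the threshold

Corrected query:
SELECT id, author, sold FROM books WHERE (author = 'Atwood' OR author = 'Austen') AND sold > 7920

Result:
id | author | sold 
---+--------+------
2  | Austen | 11924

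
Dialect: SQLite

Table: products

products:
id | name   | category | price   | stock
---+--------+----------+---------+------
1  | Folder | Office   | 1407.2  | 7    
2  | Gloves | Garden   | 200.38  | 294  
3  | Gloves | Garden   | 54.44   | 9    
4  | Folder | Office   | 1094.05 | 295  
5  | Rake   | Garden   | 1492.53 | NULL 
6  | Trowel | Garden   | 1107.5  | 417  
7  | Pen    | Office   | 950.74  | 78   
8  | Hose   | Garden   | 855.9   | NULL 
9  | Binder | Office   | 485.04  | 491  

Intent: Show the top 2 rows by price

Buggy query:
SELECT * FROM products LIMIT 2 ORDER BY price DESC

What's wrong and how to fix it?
Bug: LIMIT must come after ORDER BY

Fix: Swap the clauses: ORDER BY first, then LIMIT

Corrected query:
SELECT * FROM products ORDER BY price DESC LIMIT 2

Result:
id | name   | category | price   | stock
---+--------+----------+---------+------
5  | Rake   | Garden   | 1492.53 | NULL 
1  | Folder | Office   | 1407.2  | 7    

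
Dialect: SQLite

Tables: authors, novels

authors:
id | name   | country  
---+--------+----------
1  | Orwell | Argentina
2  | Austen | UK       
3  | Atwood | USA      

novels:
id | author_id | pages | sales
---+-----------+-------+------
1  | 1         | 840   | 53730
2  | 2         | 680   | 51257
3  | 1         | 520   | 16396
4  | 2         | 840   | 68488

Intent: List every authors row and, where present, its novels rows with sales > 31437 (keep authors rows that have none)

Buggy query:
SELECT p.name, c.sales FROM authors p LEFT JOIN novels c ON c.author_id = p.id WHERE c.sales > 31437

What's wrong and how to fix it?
Bug: A WHERE condition on the right-hand table after LEFT JOIN drops unmatched parents

Fix: Move the right-table condition into the ON clause so unmatched parents are kept

Corrected query:
SELECT p.name, c.sales FROM authors p LEFT JOIN novels c ON c.author_id = p.id AND c.sales > 31437

Result:
name   | sales
-------+------
Orwell | 53730
Austen | 51257
Austen | 68488
Atwood | NULL 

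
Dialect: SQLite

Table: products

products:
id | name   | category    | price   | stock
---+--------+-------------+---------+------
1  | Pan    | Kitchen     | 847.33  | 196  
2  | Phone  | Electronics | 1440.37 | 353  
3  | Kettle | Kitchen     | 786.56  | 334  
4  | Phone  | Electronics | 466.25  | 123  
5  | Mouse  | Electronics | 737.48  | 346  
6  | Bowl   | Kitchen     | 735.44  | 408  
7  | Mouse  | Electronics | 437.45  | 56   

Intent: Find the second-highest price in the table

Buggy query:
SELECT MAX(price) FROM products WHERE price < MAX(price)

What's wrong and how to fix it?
Bug: The inner MAX is an aggregate inside WHERE, which is not allowed

Fix: Compute the overall MAX in a subquery, then take MAX of rows below it

Corrected query:
SELECT MAX(price) FROM products WHERE price < (SELECT MAX(price) FROM products)

Result:
MAX(price)
----------
847.33    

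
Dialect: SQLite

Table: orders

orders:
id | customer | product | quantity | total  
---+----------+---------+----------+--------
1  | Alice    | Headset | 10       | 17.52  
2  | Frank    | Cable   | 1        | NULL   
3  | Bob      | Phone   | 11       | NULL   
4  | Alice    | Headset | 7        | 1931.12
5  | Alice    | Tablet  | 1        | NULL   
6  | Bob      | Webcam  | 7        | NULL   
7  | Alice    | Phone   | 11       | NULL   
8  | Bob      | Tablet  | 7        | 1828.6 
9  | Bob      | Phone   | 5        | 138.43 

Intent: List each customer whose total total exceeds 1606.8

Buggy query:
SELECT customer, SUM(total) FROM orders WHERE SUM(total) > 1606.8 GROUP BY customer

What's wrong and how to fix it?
Bug: Aggregate functions cannot appear in a WHERE clause

Fix: Move the aggregate condition to a HAVING clause

Corrected query:
SELECT customer, SUM(total) FROM orders GROUP BY customer HAVING SUM(total) > 1606.8

Result:
customer | SUM(total)
---------+-----------
Alice    | 1948.64   
Bob      | 1967.03   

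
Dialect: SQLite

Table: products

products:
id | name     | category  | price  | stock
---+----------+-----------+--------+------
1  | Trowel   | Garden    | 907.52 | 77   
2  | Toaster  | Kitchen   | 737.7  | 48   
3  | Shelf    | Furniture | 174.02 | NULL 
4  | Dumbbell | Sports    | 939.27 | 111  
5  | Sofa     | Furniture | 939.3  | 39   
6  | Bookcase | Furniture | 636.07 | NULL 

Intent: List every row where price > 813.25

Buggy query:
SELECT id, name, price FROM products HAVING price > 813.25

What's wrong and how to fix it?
Bug: This is a non-aggregate query (no GROUP BY, no aggregates), so in SQLite the HAVING clause is invalid here; a row-level condition belongs in WHERE

Fix: Replace HAVING with WHERE since the condition applies to individual rows

Corrected query:
SELECT id, name, price FROM products WHERE price > 813.25

Result:
id | name     | price 
---+----------+-------
1  | Trowel   | 907.52
4  | Dumbbell | 939.27
5  | Sofa     | 939.3 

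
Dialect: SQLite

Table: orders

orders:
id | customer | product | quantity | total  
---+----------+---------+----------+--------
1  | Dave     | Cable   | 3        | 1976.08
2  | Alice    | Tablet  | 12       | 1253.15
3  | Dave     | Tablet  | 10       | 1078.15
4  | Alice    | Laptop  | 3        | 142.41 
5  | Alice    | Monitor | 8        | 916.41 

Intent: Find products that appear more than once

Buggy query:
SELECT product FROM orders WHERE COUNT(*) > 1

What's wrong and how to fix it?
Bug: COUNT(*) is an aggregate and cannot be used in WHERE

Fix: GROUP BY product, then filter groups with HAVING COUNT(*) > 1

Corrected query:
SELECT product FROM orders GROUP BY product HAVING COUNT(*) > 1

Result:
product
-------
Tablet 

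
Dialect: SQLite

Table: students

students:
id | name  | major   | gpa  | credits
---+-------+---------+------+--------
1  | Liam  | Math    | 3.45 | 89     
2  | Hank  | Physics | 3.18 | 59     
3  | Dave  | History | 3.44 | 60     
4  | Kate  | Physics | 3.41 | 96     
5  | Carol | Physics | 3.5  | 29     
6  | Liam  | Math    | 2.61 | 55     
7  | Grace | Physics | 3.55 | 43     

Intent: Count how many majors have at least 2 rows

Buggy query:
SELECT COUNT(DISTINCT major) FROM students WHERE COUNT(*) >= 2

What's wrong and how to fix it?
Bug: WHERE filters individual rows, not groups, so a group-level COUNT is invalid there

Fix: Group first with HAVING COUNT(*) >= 2, then COUNT the resulting groups

Corrected query:
SELECT COUNT(*) FROM (SELECT major FROM students GROUP BY major HAVING COUNT(*) >= 2)

Result:
COUNT(*)
--------
2       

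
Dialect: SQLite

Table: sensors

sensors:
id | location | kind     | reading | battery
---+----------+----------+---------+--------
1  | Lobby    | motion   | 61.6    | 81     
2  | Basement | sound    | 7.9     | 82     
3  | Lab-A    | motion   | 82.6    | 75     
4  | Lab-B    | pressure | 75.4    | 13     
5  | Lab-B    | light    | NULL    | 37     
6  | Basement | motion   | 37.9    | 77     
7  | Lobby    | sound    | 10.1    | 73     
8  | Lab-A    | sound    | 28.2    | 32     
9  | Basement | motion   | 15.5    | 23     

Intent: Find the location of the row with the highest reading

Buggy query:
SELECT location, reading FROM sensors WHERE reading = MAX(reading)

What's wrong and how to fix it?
Bug: WHERE is evaluated per row; an aggregate over the whole table isn't defined there

Fix: Use a subquery: WHERE reading = (SELECT MAX(reading) FROM sensors)

Corrected query:
SELECT location, reading FROM sensors WHERE reading = (SELECT MAX(reading) FROM sensors)

Result:
location | reading
---------+--------
Lab-A    | 82.6   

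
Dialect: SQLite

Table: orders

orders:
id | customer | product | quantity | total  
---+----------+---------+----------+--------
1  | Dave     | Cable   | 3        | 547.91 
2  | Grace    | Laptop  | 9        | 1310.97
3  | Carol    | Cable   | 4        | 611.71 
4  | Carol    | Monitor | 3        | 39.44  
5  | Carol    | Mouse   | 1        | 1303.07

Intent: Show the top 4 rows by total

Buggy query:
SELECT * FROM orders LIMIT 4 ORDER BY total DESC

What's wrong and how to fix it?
Bug: ORDER BY cannot follow LIMIT; LIMIT is the final clause

Fix: Sort with ORDER BY, then apply LIMIT

Corrected query:
SELECT * FROM orders ORDER BY total DESC LIMIT 4

Result:
id | customer | product | quantity | total  
---+----------+---------+----------+--------
2  | Grace    | Laptop  | 9        | 1310.97
5  | Carol    | Mouse   | 1        | 1303.07
3  | Carol    | Cable   | 4        | 611.71 
1  | Dave     | Cable   | 3        | 547.91 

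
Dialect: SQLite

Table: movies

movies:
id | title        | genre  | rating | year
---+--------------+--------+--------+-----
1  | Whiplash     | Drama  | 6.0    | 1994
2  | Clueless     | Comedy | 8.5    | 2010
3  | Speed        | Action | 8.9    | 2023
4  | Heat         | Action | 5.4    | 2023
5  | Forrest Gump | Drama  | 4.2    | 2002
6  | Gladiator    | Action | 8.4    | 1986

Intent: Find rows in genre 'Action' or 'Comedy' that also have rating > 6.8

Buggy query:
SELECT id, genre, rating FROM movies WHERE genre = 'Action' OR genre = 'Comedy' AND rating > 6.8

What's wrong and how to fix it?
Bug: Without parentheses, AND is evaluated before OR, so the rating filter only applies to the 'Comedy' branch

Fix: Group the OR with parentheses (or use IN), then AND the threshold

Corrected query:
SELECT id, genre, rating FROM movies WHERE (genre = 'Action' OR genre = 'Comedy') AND rating > 6.8

Result:
id | genre  | rating
---+--------+-------
2  | Comedy | 8.5   
3  | Action | 8.9   
6  | Action | 8.4   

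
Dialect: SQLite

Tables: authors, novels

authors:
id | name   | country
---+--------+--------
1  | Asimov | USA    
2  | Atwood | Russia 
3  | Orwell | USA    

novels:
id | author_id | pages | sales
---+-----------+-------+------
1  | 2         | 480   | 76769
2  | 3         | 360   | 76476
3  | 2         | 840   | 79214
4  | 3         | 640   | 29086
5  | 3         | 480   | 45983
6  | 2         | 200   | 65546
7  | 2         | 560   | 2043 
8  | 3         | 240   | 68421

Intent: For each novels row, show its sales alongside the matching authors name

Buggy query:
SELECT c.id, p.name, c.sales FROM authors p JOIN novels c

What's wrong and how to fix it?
Bug: JOIN with no ON clause produces a cartesian product; every novels row pairs with every authors row

Fix: Specify the join condition linking the foreign key to the parent id

Corrected query:
SELECT c.id, p.name, c.sales FROM authors p JOIN novels c ON c.author_id = p.id

Result:
id | name   | sales
---+--------+------
1  | Atwood | 76769
2  | Orwell | 76476
3  | Atwood | 79214
4  | Orwell | 29086
5  | Orwell | 45983
6  | Atwood | 65546
7  | Atwood | 2043 
8  | Orwell | 68421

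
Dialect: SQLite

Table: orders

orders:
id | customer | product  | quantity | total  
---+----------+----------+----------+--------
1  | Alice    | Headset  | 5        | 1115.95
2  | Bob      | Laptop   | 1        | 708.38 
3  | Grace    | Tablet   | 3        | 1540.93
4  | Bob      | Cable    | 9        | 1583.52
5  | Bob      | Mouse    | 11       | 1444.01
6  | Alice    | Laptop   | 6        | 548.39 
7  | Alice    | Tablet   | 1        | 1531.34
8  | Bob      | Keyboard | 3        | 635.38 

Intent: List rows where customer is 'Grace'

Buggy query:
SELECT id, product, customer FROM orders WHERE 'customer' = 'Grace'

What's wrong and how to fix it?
Bug: 'customer' in single quotes is a string literal, not the column; the comparison is literal-vs-literal and never true

Fix: Remove the quotes around the column name (or use double quotes for an identifier)

Corrected query:
SELECT id, product, customer FROM orders WHERE customer = 'Grace'

Result:
id | product | customer
---+---------+---------
3  | Tablet  | Grace   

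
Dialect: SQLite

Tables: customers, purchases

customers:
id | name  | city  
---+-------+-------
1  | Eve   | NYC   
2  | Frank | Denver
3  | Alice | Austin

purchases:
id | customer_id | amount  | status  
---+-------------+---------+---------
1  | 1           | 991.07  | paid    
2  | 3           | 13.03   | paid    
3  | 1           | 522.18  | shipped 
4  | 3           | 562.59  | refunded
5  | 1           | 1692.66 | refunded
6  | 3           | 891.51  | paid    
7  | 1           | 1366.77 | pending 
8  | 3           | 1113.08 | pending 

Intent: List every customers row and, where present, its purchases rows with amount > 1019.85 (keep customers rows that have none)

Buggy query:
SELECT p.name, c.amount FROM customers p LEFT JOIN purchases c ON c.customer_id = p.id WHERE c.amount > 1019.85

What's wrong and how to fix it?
Bug: Filtering c.amount in WHERE discards the NULL rows produced by LEFT JOIN, turning it into an inner join

Fix: Move the right-table condition into the ON clause so unmatched parents are kept

Corrected query:
SELECT p.name, c.amount FROM customers p LEFT JOIN purchases c ON c.customer_id = p.id AND c.amount > 1019.85

Result:
name  | amount 
------+--------
Eve   | 1366.77
Eve   | 1692.66
Frank | NULL   
Alice | 1113.08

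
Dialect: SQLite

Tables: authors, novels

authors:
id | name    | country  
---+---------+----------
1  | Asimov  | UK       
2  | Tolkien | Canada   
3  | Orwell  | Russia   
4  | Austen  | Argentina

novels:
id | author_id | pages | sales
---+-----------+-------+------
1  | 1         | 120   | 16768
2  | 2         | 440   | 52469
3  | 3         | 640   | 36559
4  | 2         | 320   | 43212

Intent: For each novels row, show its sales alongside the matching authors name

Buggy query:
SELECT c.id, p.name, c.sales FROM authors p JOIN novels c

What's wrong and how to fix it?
Bug: JOIN with no ON clause produces a cartesian product; every novels row pairs with every authors row

Fix: Specify the join condition linking the foreign key to the parent id

Corrected query:
SELECT c.id, p.name, c.sales FROM authors p JOIN novels c ON c.author_id = p.id

Result:
id | name    | sales
---+---------+------
1  | Asimov  | 16768
2  | Tolkien | 52469
3  | Orwell  | 36559
4  | Tolkien | 43212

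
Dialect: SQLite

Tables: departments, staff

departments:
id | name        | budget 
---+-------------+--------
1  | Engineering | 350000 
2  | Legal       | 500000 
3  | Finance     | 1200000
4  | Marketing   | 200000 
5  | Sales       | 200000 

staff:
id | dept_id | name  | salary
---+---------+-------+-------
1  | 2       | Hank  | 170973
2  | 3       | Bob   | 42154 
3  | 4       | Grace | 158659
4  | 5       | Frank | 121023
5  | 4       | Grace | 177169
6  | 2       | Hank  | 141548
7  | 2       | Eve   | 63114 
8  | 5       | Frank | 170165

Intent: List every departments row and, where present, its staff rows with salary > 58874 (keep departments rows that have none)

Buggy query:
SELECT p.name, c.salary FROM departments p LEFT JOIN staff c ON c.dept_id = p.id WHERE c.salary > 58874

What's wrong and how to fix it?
Bug: Filtering c.salary in WHERE discards the NULL rows produced by LEFT JOIN, turning it into an inner join

Fix: Put 'c.salary > 58874' in the JOIN's ON clause instead of WHERE

Corrected query:
SELECT p.name, c.salary FROM departments p LEFT JOIN staff c ON c.dept_id = p.id AND c.salary > 58874

Result:
name        | salary
------------+-------
Engineering | NULL  
Legal       | 63114 
Legal       | 141548
Legal       | 170973
Finance     | NULL  
Marketing   | 158659
Marketing   | 177169
Sales       | 121023
Sales       | 170165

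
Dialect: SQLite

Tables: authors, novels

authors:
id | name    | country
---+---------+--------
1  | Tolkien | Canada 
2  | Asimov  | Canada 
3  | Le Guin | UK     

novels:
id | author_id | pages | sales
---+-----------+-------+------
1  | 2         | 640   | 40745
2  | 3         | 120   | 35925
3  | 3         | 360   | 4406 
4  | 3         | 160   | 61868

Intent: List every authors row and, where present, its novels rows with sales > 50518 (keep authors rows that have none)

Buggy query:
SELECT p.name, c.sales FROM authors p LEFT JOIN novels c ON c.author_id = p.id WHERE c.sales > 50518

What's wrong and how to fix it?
Bug: Filtering c.sales in WHERE discards the NULL rows produced by LEFT JOIN, turning it into an inner join

Fix: Move the right-table condition into the ON clause so unmatched parents are kept

Corrected query:
SELECT p.name, c.sales FROM authors p LEFT JOIN novels c ON c.author_id = p.id AND c.sales > 50518

Result:
name    | sales
--------+------
Tolkien | NULL 
Asimov  | NULL 
Le Guin | 61868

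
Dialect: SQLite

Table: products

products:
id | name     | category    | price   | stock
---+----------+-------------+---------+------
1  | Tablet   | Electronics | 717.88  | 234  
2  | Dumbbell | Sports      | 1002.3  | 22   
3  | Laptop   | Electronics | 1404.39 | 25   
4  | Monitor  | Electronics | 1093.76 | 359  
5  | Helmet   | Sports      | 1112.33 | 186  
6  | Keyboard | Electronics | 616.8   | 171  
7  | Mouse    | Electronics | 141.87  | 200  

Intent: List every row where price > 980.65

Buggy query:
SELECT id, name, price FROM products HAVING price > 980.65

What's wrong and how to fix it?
Bug: HAVING filters the output of aggregation, but this query has no GROUP BY and no aggregate functions, so SQLite rejects it (HAVING clause on a non-aggregate query); the condition here is per row

Fix: Replace HAVING with WHERE since the condition applies to individual rows

Corrected query:
SELECT id, name, price FROM products WHERE price > 980.65

Result:
id | name     | price  
---+----------+--------
2  | Dumbbell | 1002.3 
3  | Laptop   | 1404.39
4  | Monitor  | 1093.76
5  | Helmet   | 1112.33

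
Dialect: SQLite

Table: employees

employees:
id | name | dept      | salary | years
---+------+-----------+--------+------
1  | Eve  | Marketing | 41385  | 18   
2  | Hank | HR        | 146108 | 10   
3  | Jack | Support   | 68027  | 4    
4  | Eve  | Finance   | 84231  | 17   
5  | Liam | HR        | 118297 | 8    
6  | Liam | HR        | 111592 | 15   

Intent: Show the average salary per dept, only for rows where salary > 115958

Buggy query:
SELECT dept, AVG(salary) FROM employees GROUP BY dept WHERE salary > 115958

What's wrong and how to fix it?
Bug: WHERE cannot follow GROUP BY

Fix: Move the WHERE clause before GROUP BY

Corrected query:
SELECT dept, AVG(salary) FROM employees WHERE salary > 115958 GROUP BY dept

Result:
dept | AVG(salary)
-----+------------
HR   | 132202.5   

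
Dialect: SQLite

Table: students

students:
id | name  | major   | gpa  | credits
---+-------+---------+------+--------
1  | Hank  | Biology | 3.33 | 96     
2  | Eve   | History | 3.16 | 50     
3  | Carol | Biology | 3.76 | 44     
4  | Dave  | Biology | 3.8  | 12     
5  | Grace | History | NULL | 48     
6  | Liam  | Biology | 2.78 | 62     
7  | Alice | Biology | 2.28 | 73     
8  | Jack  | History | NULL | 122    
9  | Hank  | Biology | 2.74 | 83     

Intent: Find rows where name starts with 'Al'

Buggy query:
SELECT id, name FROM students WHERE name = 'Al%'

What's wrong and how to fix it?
Bug: Wildcards only work with LIKE; '=' treats '%' as a literal character

Fix: Use LIKE for wildcard pattern matching

Corrected query:
SELECT id, name FROM students WHERE name LIKE 'Al%'

Result:
id | name 
---+------
7  | Alice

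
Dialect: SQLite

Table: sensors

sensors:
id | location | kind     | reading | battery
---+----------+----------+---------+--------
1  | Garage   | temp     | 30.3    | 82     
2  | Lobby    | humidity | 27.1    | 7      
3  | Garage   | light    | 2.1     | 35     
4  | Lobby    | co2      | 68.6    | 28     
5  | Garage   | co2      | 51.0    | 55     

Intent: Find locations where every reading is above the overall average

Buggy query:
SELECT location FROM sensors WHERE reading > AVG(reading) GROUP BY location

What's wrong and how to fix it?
Bug: AVG() is an aggregate; it can't sit directly in WHERE

Fix: Compute the overall average in a scalar subquery and compare each group's MIN against it in HAVING

Corrected query:
SELECT location FROM sensors GROUP BY location HAVING MIN(reading) > (SELECT AVG(reading) FROM sensors)

Result:
(no rows)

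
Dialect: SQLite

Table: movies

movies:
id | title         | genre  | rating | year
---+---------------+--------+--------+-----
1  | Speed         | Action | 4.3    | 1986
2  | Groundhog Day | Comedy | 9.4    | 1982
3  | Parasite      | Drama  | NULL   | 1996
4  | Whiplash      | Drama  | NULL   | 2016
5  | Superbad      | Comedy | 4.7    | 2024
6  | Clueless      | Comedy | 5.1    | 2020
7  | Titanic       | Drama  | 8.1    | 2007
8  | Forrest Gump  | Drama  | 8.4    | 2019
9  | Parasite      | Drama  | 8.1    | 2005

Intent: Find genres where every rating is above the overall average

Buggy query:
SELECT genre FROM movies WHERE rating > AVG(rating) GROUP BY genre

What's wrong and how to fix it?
Bug: AVG() is an aggregate; it can't sit directly in WHERE

Fix: Use a subquery for AVG and a HAVING MIN(...) filter so the condition holds for every row in the group

Corrected query:
SELECT genre FROM movies GROUP BY genre HAVING MIN(rating) > (SELECT AVG(rating) FROM movies)

Result:
genre
-----
Drama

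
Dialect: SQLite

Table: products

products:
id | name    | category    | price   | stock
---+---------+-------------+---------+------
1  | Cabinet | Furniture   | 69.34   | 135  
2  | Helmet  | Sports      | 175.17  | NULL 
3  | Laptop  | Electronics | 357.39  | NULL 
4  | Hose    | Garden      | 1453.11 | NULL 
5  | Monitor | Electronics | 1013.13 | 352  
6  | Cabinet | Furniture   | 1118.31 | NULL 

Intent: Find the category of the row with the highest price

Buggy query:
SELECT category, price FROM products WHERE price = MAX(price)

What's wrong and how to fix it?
Bug: MAX(price) is an aggregate and cannot be used directly in WHERE

Fix: Use a subquery: WHERE price = (SELECT MAX(price) FROM products)

Corrected query:
SELECT category, price FROM products WHERE price = (SELECT MAX(price) FROM products)

Result:
category | price  
---------+--------
Garden   | 1453.11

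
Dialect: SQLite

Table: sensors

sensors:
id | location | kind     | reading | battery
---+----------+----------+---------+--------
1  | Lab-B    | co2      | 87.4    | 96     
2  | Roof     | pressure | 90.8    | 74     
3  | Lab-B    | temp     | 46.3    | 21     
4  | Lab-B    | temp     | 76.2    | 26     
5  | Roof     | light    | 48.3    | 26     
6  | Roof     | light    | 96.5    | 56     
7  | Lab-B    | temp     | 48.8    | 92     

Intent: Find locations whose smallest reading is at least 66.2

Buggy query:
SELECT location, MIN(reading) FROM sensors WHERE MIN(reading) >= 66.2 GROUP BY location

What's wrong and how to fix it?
Bug: MIN() in WHERE is a misuse of aggregate

Fix: Replace WHERE with HAVING after the GROUP BY

Corrected query:
SELECT location, MIN(reading) FROM sensors GROUP BY location HAVING MIN(reading) >= 66.2

Result:
(no rows)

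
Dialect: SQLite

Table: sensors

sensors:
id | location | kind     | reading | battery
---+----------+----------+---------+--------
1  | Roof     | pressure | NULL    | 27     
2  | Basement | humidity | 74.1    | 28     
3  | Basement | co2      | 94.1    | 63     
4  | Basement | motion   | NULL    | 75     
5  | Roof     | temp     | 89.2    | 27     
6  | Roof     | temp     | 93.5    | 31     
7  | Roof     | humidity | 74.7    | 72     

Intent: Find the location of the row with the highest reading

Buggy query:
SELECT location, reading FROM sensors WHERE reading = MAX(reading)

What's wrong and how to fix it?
Bug: MAX(reading) is an aggregate and cannot be used directly in WHERE

Fix: Use a subquery: WHERE reading = (SELECT MAX(reading) FROM sensors)

Corrected query:
SELECT location, reading FROM sensors WHERE reading = (SELECT MAX(reading) FROM sensors)

Result:
location | reading
---------+--------
Basement | 94.1   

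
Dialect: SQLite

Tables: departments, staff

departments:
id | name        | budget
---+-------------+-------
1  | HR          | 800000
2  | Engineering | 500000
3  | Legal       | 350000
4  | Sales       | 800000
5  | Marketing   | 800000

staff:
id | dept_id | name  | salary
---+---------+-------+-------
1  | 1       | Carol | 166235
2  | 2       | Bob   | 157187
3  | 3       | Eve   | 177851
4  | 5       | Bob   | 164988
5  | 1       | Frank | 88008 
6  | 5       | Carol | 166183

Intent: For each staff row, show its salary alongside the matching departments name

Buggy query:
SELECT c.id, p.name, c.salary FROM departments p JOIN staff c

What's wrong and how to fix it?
Bug: Missing join condition: each staff row is matched to all departments rows instead of just its own

Fix: Add ON c.dept_id = p.id to the JOIN

Corrected query:
SELECT c.id, p.name, c.salary FROM departments p JOIN staff c ON c.dept_id = p.id

Result:
id | name        | salary
---+-------------+-------
1  | HR          | 166235
2  | Engineering | 157187
3  | Legal       | 177851
4  | Marketing   | 164988
5  | HR          | 88008 
6  | Marketing   | 166183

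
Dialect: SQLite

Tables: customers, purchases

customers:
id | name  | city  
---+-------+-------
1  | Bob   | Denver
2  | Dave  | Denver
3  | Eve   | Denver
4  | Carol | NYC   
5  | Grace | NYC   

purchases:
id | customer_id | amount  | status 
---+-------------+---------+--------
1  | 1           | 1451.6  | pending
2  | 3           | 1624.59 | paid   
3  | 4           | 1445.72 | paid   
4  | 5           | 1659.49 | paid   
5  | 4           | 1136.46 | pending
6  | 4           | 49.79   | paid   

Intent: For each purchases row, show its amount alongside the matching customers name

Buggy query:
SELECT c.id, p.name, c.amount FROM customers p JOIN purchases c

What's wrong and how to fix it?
Bug: Missing join condition: each purchases row is matched to all customers rows instead of just its own

Fix: Specify the join condition linking the foreign key to the parent id

Corrected query:
SELECT c.id, p.name, c.amount FROM customers p JOIN purchases c ON c.customer_id = p.id

Result:
id | name  | amount 
---+-------+--------
1  | Bob   | 1451.6 
2  | Eve   | 1624.59
3  | Carol | 1445.72
4  | Grace | 1659.49
5  | Carol | 1136.46
6  | Carol | 49.79  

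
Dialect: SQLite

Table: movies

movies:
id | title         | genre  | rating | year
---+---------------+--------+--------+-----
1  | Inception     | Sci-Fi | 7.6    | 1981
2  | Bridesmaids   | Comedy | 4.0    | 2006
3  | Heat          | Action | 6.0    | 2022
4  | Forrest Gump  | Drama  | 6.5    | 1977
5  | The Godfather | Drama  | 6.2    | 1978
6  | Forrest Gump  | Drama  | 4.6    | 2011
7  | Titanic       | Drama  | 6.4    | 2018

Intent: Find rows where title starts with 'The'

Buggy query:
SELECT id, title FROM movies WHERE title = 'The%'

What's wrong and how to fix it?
Bug: Wildcards only work with LIKE; '=' treats '%' as a literal character

Fix: Use LIKE for wildcard pattern matching

Corrected query:
SELECT id, title FROM movies WHERE title LIKE 'The%'

Result:
id | title        
---+--------------
5  | The Godfather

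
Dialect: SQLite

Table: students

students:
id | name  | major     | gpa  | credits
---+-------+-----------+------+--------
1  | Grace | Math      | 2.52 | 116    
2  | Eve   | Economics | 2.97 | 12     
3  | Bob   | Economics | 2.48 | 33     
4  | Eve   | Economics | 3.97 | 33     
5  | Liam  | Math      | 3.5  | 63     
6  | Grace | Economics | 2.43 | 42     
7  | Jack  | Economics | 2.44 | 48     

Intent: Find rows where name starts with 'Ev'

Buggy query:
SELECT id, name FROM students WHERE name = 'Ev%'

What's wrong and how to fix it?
Bug: '=' compares the literal string including the % character; pattern matching needs LIKE

Fix: Use LIKE for wildcard pattern matching

Corrected query:
SELECT id, name FROM students WHERE name LIKE 'Ev%'

Result:
id | name
---+-----
2  | Eve 
4  | Eve 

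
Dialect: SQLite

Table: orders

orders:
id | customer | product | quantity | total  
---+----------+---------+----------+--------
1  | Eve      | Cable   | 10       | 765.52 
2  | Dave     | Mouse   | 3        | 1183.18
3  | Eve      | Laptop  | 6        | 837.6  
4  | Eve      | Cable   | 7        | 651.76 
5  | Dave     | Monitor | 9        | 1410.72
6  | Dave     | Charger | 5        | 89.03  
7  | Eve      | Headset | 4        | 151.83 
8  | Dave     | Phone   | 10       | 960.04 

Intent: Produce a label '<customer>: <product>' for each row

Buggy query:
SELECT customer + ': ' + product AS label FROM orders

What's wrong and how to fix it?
Bug: '+' is numeric addition; on text columns SQLite converts them to 0 instead of concatenating

Fix: Replace + with || to concatenate text

Corrected query:
SELECT customer || ': ' || product AS label FROM orders

Result:
label        
-------------
Eve: Cable   
Dave: Mouse  
Eve: Laptop  
Eve: Cable   
Dave: Monitor
Dave: Charger
Eve: Headset 
Dave: Phone  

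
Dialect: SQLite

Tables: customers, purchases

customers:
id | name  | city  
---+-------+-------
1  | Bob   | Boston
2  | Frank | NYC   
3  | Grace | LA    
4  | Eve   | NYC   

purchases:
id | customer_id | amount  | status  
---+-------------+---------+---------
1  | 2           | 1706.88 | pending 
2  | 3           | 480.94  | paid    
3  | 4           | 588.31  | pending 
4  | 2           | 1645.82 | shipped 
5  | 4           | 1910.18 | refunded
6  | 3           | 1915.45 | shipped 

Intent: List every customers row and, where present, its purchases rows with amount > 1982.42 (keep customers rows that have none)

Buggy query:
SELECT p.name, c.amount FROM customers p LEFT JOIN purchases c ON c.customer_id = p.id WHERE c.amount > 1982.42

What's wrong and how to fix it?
Bug: A WHERE condition on the right-hand table after LEFT JOIN drops unmatched parents

Fix: Put 'c.amount > 1982.42' in the JOIN's ON clause instead of WHERE

Corrected query:
SELECT p.name, c.amount FROM customers p LEFT JOIN purchases c ON c.customer_id = p.id AND c.amount > 1982.42

Result:
name  | amount
------+-------
Bob   | NULL  
Frank | NULL  
Grace | NULL  
Eve   | NULL  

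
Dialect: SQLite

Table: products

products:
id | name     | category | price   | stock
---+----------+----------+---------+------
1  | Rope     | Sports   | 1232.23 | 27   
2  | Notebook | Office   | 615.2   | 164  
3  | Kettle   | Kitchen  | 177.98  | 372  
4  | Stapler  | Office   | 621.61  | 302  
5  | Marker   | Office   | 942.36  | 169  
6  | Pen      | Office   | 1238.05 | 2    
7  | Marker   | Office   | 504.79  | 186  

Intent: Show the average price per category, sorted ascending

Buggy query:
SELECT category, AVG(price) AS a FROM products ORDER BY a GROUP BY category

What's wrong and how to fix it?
Bug: ORDER BY appears before GROUP BY; SQL clause order requires GROUP BY first

Fix: Move ORDER BY to the end, after GROUP BY

Corrected query:
SELECT category, AVG(price) AS a FROM products GROUP BY category ORDER BY a

Result:
category | a      
---------+--------
Kitchen  | 177.98 
Office   | 784.402
Sports   | 1232.23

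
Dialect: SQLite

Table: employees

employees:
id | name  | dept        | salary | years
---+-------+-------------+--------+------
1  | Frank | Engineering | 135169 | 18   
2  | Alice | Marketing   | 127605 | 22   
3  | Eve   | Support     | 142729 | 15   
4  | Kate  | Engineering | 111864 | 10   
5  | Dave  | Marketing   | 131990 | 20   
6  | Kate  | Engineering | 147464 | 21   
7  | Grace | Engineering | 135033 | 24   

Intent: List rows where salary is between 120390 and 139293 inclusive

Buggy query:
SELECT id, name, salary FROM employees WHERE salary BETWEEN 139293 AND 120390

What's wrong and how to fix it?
Bug: BETWEEN expects the lower bound first; with 139293 AND 120390 the range is empty

Fix: Swap the bounds so the smaller value comes first

Corrected query:
SELECT id, name, salary FROM employees WHERE salary BETWEEN 120390 AND 139293

Result:
id | name  | salary
---+-------+-------
1  | Frank | 135169
2  | Alice | 127605
5  | Dave  | 131990
7  | Grace | 135033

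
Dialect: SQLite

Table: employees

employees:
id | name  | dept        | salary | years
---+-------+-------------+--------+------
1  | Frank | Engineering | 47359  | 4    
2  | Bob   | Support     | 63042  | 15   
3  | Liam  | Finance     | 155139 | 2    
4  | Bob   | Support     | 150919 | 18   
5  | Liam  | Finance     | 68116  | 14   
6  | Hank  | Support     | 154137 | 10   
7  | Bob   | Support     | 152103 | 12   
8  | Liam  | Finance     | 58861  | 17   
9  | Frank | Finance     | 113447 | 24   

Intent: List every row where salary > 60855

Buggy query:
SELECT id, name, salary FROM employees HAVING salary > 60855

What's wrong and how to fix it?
Bug: HAVING filters the output of aggregation, but this query has no GROUP BY and no aggregate functions, so SQLite rejects it (HAVING clause on a non-aggregate query); the condition here is per row

Fix: Replace HAVING with WHERE since the condition applies to individual rows

Corrected query:
SELECT id, name, salary FROM employees WHERE salary > 60855

Result:
id | name  | salary
---+-------+-------
2  | Bob   | 63042 
3  | Liam  | 155139
4  | Bob   | 150919
5  | Liam  | 68116 
6  | Hank  | 154137
7  | Bob   | 152103
9  | Frank | 113447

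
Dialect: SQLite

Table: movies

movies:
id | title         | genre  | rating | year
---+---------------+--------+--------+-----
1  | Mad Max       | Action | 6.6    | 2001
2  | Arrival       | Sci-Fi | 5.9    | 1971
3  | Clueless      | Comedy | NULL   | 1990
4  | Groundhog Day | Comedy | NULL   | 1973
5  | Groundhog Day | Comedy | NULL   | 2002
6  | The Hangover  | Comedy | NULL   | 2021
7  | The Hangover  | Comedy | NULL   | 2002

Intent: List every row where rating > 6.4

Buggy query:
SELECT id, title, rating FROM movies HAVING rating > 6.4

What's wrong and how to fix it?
Bug: HAVING filters the output of aggregation, but this query has no GROUP BY and no aggregate functions, so SQLite rejects it (HAVING clause on a non-aggregate query); the condition here is per row

Fix: Replace HAVING with WHERE since the condition applies to individual rows

Corrected query:
SELECT id, title, rating FROM movies WHERE rating > 6.4

Result:
id | title   | rating
---+---------+-------
1  | Mad Max | 6.6   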